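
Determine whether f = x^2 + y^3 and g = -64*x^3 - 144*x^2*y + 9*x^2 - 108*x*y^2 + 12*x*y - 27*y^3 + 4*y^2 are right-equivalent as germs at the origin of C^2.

The Hessian of f at 0 is [[2, 0], [0, 0]] with rank 1, so corank 1. A Groebner basis of the Jacobian ideal J(f) in C{x,y} is {y^2, x}; counting standard monomials gives mu = 2. Corank 1: A-series; mu = 2 gives A_2. The Hessian of g at 0 is [[18, 12], [12, 8]] with rank 1, so corank 1. A Groebner basis of the Jacobian ideal J(g) in C{x,y} is {y^2, x + 2*y/3}; counting standard monomials gives mu = 2. Corank 1: A-series; mu = 2 gives A_2. Both have type A_2, hence right-equivalent.

Yes.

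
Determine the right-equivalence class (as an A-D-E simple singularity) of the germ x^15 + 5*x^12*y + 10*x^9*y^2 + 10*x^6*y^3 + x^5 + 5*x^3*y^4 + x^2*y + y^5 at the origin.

D6

The Hessian of f at 0 is [[0, 0], [0, 0]] with rank 0, so corank 2. A Groebner basis of the Jacobian ideal J(f) in C{x,y} is {x^2/5 + y^4, x^3, x*y}; counting standard monomials gives mu = 6. Corank 2; j^3 = x^2*y has shape L^2 M (L != M), so D-series; mu = 6 gives D_6.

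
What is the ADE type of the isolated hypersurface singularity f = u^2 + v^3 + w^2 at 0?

A_2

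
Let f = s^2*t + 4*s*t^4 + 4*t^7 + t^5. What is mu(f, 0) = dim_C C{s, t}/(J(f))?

6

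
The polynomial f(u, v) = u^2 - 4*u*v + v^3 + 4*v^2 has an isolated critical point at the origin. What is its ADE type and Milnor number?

The Hessian of f at 0 has rank 1. Corank 1: A-series; mu = 2 gives A_2.

Type A_{2}, Milnor number mu = 2.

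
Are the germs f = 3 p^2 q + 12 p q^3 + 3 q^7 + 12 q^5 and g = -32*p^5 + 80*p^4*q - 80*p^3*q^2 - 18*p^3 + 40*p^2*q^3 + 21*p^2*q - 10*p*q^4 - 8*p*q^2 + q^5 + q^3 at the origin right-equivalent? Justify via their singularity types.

No.

The Hessian of f at 0 has rank 0. Corank 2; j^3 = 3*p^2*q has shape L^2 M (L != M), so D-series; mu = 8 gives D_8. The Hessian of g at 0 has rank 0. Corank 2; j^3 = -(2*p - q)*(3*p - q)^2 has shape L^2 M (L != M), so D-series; mu = 6 gives D_6. f is D_8 but g is D_6, hence not right-equivalent.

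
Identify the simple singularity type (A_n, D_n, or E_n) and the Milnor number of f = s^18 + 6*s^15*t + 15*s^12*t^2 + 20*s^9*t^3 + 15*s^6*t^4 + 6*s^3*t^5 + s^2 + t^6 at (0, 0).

Type A5, Milnor number mu = 5.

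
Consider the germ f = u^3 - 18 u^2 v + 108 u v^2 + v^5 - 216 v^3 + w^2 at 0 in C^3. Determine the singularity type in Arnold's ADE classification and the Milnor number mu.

Type E8, Milnor number mu = 8.

The Hessian of f at 0 is [[0, 0, 0], [0, 0, 0], [0, 0, 2]] with rank 1, so corank 2. A Groebner basis of the Jacobian ideal J(f) in C{u,v,w} is {v^4, u^2 - 12*u*v + 36*v^2, w}; counting standard monomials gives mu = 8. Corank 2; j^3 = (u - 6*v)^3 is a perfect cube, so E-series; the 5-jet and mu = 8 give E_8.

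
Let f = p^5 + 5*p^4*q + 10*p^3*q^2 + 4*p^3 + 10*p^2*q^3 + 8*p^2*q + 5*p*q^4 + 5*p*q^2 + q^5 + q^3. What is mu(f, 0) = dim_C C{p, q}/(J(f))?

6

The Hessian of f at 0 has rank 0. Corank 2; j^3 = (p + q)*(2*p + q)^2 has shape L^2 M (L != M), so D-series; mu = 6 gives D_6.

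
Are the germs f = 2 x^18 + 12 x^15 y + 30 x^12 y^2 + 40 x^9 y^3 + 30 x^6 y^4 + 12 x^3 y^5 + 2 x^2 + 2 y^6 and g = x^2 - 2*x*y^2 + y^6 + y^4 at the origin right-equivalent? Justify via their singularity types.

Yes.

The Hessian of f at 0 is [[4, 0], [0, 0]] with rank 1, so corank 1. A Groebner basis of the Jacobian ideal J(f) in C{x,y} is {y^5, x}; counting standard monomials gives mu = 5. Corank 1: A-series; mu = 5 gives A_5. The Hessian of g at 0 is [[2, 0], [0, 0]] with rank 1, so corank 1. A Groebner basis of the Jacobian ideal J(g) in C{x,y} is {x^3, x^2*y, -x + y^2}; counting standard monomials gives mu = 5. Corank 1: A-series; mu = 5 gives A_5. Both have type A_5, hence right-equivalent.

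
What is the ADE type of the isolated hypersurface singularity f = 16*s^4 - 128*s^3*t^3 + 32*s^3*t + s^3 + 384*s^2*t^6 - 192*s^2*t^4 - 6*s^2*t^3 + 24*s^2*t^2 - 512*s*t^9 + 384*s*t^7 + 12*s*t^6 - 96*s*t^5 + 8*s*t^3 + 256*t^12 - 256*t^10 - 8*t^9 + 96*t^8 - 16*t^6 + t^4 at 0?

E6

The Hessian of f at 0 has rank 0. Corank 2; j^3 = s^3 is a perfect cube, so E-series; the 4-jet and mu = 6 give E_6.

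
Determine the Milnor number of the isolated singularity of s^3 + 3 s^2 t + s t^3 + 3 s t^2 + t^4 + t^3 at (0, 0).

7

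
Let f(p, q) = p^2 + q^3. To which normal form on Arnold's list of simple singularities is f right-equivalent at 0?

A_2

The Hessian of f at 0 has rank 1. Corank 1: A-series; mu = 2 gives A_2.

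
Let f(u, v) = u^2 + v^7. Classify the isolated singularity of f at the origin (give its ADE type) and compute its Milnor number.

The Hessian of f at 0 is [[2, 0], [0, 0]] with rank 1, so corank 1. A Groebner basis of the Jacobian ideal J(f) in C{u,v} is {v^6, u}; counting standard monomials gives mu = 6. Corank 1: A-series; mu = 6 gives A_6.

Type A6, Milnor number mu = 6.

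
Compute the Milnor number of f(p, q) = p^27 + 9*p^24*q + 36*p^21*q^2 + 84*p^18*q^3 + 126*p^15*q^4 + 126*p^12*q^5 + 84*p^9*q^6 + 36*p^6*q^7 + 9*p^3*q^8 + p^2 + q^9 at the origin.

8

The Hessian of f at 0 is [[2, 0], [0, 0]] with rank 1, so corank 1. A Groebner basis of the Jacobian ideal J(f) in C{p,q} is {q^8, p}; counting standard monomials gives mu = 8. Corank 1: A-series; mu = 8 gives A_8.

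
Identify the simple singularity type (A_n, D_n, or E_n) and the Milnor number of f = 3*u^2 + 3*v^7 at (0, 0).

Type A_6, Milnor number mu = 6.

The Hessian of f at 0 has rank 1. Corank 1: A-series; mu = 6 gives A_6.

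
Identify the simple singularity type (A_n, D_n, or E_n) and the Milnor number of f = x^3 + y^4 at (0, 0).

Type E_6, Milnor number mu = 6.

The Hessian of f at 0 is [[0, 0], [0, 0]] with rank 0, so corank 2. A Groebner basis of the Jacobian ideal J(f) in C{x,y} is {y^3, x^2}; counting standard monomials gives mu = 6. Corank 2; j^3 = x^3 is a perfect cube, so E-series; the 4-jet and mu = 6 give E_6.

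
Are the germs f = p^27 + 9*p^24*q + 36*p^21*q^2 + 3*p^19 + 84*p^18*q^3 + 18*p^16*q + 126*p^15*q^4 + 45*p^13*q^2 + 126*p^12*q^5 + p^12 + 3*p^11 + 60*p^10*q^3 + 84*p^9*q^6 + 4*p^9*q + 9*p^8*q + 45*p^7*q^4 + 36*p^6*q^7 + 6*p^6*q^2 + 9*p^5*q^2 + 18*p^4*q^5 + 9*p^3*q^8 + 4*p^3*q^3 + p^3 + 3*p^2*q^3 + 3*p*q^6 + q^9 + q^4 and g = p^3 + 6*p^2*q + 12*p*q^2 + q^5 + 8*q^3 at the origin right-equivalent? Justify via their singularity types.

The Hessian of f at 0 has rank 0. Corank 2; j^3 = p^3 is a perfect cube, so E-series; the 4-jet and mu = 6 give E_6. The Hessian of g at 0 has rank 0. Corank 2; j^3 = (p + 2*q)^3 is a perfect cube, so E-series; the 5-jet and mu = 8 give E_8. f is E_6 but g is E_8, hence not right-equivalent.

No.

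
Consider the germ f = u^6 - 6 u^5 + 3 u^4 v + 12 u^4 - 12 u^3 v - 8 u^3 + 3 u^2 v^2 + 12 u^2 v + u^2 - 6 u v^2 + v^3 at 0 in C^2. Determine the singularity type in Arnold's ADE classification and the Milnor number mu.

Type A_2, Milnor number mu = 2.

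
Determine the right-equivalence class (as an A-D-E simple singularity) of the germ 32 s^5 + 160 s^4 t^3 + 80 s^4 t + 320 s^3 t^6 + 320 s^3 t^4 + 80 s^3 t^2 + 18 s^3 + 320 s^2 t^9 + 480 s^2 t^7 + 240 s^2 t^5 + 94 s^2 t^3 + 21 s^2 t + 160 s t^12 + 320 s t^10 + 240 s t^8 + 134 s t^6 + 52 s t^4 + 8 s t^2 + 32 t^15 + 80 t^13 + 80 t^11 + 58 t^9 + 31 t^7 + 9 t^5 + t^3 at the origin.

D_6

The Hessian of f at 0 has rank 0. Corank 2; j^3 = (2*s + t)*(3*s + t)^2 has shape L^2 M (L != M), so D-series; mu = 6 gives D_6.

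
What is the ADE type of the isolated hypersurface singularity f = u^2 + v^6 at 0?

A_5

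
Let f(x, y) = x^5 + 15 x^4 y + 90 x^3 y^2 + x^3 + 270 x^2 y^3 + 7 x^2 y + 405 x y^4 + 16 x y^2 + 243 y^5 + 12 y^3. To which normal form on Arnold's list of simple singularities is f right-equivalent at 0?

The Hessian of f at 0 is [[0, 0], [0, 0]] with rank 0, so corank 2. A Groebner basis of the Jacobian ideal J(f) in C{x,y} is {-x*y/5 + y^4 - 2*y^2/5, x*y^2 + 2*y^3, x^2 + 5*x*y + 6*y^2}; counting standard monomials gives mu = 6. Corank 2; j^3 = (x + 2*y)^2*(x + 3*y) has shape L^2 M (L != M), so D-series; mu = 6 gives D_6.

D_{6}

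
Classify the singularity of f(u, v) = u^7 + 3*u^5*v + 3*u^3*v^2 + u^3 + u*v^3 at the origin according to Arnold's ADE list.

E7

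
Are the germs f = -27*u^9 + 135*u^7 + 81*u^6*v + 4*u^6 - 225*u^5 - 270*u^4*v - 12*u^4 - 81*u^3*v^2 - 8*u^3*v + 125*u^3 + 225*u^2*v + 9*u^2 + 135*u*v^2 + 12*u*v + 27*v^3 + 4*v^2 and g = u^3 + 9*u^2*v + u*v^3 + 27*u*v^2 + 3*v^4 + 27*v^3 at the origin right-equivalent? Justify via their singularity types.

The Hessian of f at 0 has rank 1. Corank 1: A-series; mu = 2 gives A_2. The Hessian of g at 0 has rank 0. Corank 2; j^3 = (u + 3*v)^3 is a perfect cube, so E-series; the 4-jet and mu = 7 give E_7. f is A_2 but g is E_7, hence not right-equivalent.

No.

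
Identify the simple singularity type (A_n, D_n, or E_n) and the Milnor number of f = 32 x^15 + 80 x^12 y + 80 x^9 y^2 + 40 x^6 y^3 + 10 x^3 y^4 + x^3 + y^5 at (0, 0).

The Hessian of f at 0 is [[0, 0], [0, 0]] with rank 0, so corank 2. A Groebner basis of the Jacobian ideal J(f) in C{x,y} is {y^4, x^2}; counting standard monomials gives mu = 8. Corank 2; j^3 = x^3 is a perfect cube, so E-series; the 5-jet and mu = 8 give E_8.

Type E_8, Milnor number mu = 8.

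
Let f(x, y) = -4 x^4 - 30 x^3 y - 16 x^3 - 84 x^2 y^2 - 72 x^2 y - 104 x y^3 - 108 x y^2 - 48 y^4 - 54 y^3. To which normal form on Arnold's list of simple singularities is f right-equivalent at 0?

The Hessian of f at 0 is [[0, 0], [0, 0]] with rank 0, so corank 2. A Groebner basis of the Jacobian ideal J(f) in C{x,y} is {768*x^2 + 2304*x*y + y^4 + 8*y^3 + 1728*y^2, x^3 + 252*x^2 + 756*x*y + 6*y^3 + 567*y^2, x^2*y - 104*x^2 - 312*x*y - 10*y^3/3 - 234*y^2, 32*x^2 + x*y^2 + 96*x*y + 11*y^3/6 + 72*y^2}; counting standard monomials gives mu = 7. Corank 2; j^3 = -2*(2*x + 3*y)^3 is a perfect cube, so E-series; the 4-jet and mu = 7 give E_7.

E7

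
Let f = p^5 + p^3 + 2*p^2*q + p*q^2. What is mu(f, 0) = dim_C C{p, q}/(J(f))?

The Hessian of f at 0 is [[0, 0], [0, 0]] with rank 0, so corank 2. A Groebner basis of the Jacobian ideal J(f) in C{p,q} is {p*q/5 + q^4 + q^2/5, p*q^2 + q^3, p^2 + p*q}; counting standard monomials gives mu = 6. Corank 2; j^3 = p*(p + q)^2 has shape L^2 M (L != M), so D-series; mu = 6 gives D_6.

6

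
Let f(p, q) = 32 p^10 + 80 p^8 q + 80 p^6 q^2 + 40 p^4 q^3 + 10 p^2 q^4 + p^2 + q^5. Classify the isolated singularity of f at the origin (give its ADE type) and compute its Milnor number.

The Hessian of f at 0 is [[2, 0], [0, 0]] with rank 1, so corank 1. A Groebner basis of the Jacobian ideal J(f) in C{p,q} is {q^4, p}; counting standard monomials gives mu = 4. Corank 1: A-series; mu = 4 gives A_4.

Type A_4, Milnor number mu = 4.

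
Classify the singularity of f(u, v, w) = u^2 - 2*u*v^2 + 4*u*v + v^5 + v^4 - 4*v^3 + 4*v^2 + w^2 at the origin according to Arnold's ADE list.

The Hessian of f at 0 has rank 2. Corank 1: A-series; mu = 4 gives A_4.

A_4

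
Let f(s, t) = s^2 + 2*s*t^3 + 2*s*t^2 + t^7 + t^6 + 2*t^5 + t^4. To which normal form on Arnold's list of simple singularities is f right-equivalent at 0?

The Hessian of f at 0 has rank 1. Corank 1: A-series; mu = 6 gives A_6.

A6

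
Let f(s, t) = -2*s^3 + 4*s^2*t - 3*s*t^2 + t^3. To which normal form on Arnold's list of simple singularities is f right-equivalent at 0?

D4

The Hessian of f at 0 has rank 0. Corank 2; j^3 = -(s - t)*(2*s^2 - 2*s*t + t^2) splits into three distinct lines over C (the quadratic factor has nonzero discriminant), so D_4.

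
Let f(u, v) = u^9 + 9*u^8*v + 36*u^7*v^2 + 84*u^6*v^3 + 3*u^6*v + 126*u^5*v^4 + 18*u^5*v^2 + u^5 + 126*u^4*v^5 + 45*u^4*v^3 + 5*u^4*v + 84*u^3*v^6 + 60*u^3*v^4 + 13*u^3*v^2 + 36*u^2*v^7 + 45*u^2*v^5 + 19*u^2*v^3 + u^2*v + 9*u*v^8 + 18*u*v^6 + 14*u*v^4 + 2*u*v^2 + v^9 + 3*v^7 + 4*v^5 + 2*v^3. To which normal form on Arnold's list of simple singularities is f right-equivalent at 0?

The Hessian of f at 0 has rank 0. Corank 2; j^3 = v*(u^2 + 2*u*v + 2*v^2) splits into three distinct lines over C (the quadratic factor has nonzero discriminant), so D_4.

D4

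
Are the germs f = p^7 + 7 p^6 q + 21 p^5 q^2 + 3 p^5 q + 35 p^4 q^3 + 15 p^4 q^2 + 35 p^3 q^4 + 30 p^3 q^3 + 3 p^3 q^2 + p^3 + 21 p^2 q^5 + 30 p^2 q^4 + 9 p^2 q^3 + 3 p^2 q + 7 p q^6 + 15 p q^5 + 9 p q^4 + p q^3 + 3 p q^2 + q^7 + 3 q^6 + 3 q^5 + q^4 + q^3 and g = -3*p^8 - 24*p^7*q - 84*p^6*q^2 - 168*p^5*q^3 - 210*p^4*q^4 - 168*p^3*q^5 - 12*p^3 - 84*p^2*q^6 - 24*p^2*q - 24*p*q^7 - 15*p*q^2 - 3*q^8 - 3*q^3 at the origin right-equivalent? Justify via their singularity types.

No.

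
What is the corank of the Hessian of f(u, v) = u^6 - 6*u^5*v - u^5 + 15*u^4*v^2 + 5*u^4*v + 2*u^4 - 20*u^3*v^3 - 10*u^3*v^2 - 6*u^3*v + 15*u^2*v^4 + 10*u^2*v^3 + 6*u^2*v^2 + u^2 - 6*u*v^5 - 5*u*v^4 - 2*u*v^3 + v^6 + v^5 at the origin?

The Hessian at 0 is [[2, 0], [0, 0]] of rank 1; hence corank 1.

1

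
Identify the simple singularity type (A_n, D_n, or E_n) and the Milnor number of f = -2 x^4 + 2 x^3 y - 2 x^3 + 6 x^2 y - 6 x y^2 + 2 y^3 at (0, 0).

Type E_{7}, Milnor number mu = 7.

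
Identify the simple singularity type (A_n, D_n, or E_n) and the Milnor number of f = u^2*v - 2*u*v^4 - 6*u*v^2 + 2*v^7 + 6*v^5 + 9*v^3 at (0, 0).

Type D_{8}, Milnor number mu = 8.

The Hessian of f at 0 has rank 0. Corank 2; j^3 = v*(u - 3*v)^2 has shape L^2 M (L != M), so D-series; mu = 8 gives D_8.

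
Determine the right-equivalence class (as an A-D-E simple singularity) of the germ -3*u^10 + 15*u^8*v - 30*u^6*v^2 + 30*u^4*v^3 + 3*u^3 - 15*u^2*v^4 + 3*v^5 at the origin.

E_8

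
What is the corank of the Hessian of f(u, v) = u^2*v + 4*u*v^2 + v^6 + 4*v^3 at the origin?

2

The Hessian at 0 is [[0, 0], [0, 0]] of rank 0; hence corank 2.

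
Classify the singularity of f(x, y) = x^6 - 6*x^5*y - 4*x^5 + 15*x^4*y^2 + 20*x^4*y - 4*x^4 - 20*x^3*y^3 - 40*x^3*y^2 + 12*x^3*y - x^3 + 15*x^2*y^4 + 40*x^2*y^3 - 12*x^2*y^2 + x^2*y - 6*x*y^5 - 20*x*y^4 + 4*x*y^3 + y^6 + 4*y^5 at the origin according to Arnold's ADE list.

The Hessian of f at 0 is [[0, 0], [0, 0]] with rank 0, so corank 2. A Groebner basis of the Jacobian ideal J(f) in C{x,y} is {23*x^2/12 + 13*x*y/12 + y^4 + 13*y^3/6, x^3, x^2*y - 4*x^2/3 - 2*x*y/3 - 4*y^3/3, -7*x^2/6 + x*y^2 - 5*x*y/6 - 5*y^3/3}; counting standard monomials gives mu = 7. Corank 2; j^3 = -x^2*(x - y) has shape L^2 M (L != M), so D-series; mu = 7 gives D_7.

D_{7}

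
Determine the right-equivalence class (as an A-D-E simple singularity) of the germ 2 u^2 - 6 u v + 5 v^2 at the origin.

The Hessian of f at 0 is [[4, -6], [-6, 10]] with rank 2, so corank 0. A Groebner basis of the Jacobian ideal J(f) in C{u,v} is {u, v}; counting standard monomials gives mu = 1. Corank 0: nondegenerate Morse point, so A_1.

A1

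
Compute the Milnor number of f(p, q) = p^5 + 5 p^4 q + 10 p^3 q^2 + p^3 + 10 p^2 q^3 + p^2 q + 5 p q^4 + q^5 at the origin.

The Hessian of f at 0 has rank 0. Corank 2; j^3 = p^2*(p + q) has shape L^2 M (L != M), so D-series; mu = 6 gives D_6.

6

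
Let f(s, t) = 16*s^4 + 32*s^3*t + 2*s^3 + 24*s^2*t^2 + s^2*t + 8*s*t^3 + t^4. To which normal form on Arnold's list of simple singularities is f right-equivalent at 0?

D5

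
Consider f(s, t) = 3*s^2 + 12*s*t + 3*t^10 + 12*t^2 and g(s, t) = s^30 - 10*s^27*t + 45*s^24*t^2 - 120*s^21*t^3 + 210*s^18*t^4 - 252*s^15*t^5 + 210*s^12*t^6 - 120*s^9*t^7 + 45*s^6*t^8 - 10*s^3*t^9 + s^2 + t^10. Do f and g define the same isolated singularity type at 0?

The Hessian of f at 0 is [[6, 12], [12, 24]] with rank 1, so corank 1. A Groebner basis of the Jacobian ideal J(f) in C{s,t} is {t^9, s + 2*t}; counting standard monomials gives mu = 9. Corank 1: A-series; mu = 9 gives A_9. The Hessian of g at 0 is [[2, 0], [0, 0]] with rank 1, so corank 1. A Groebner basis of the Jacobian ideal J(g) in C{s,t} is {t^9, s}; counting standard monomials gives mu = 9. Corank 1: A-series; mu = 9 gives A_9. Both have type A_9, hence right-equivalent.

Yes.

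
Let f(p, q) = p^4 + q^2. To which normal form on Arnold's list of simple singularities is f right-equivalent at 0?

A_3

The Hessian of f at 0 is [[0, 0], [0, 2]] with rank 1, so corank 1. A Groebner basis of the Jacobian ideal J(f) in C{p,q} is {p^3, q}; counting standard monomials gives mu = 3. Corank 1: A-series; mu = 3 gives A_3.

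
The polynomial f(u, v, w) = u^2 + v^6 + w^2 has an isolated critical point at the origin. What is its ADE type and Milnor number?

Type A_{5}, Milnor number mu = 5.

The Hessian of f at 0 has rank 2. Corank 1: A-series; mu = 5 gives A_5.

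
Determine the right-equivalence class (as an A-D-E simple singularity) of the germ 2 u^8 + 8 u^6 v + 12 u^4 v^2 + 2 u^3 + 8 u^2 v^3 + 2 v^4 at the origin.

The Hessian of f at 0 has rank 0. Corank 2; j^3 = 2*u^3 is a perfect cube, so E-series; the 4-jet and mu = 6 give E_6.

E_6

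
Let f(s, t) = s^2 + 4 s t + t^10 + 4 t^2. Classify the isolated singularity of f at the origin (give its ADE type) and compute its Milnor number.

The Hessian of f at 0 is [[2, 4], [4, 8]] with rank 1, so corank 1. A Groebner basis of the Jacobian ideal J(f) in C{s,t} is {t^9, s + 2*t}; counting standard monomials gives mu = 9. Corank 1: A-series; mu = 9 gives A_9.

Type A_9, Milnor number mu = 9.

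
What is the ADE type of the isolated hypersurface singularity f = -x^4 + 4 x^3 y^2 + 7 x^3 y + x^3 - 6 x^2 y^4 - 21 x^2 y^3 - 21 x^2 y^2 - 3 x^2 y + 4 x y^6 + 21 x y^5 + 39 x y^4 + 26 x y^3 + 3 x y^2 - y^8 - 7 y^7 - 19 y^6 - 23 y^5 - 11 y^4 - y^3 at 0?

E_{7}

The Hessian of f at 0 is [[0, 0], [0, 0]] with rank 0, so corank 2. A Groebner basis of the Jacobian ideal J(f) in C{x,y} is {3*x^2/2 - 3*x*y + y^4 + y^3/2 + 3*y^2/2, x^3 - y^3, x^2*y + x^2/2 - x*y - 5*y^3/6 + y^2/2, x^2/2 + x*y^2 - x*y - 5*y^3/6 + y^2/2}; counting standard monomials gives mu = 7. Corank 2; j^3 = (x - y)^3 is a perfect cube, so E-series; the 4-jet and mu = 7 give E_7.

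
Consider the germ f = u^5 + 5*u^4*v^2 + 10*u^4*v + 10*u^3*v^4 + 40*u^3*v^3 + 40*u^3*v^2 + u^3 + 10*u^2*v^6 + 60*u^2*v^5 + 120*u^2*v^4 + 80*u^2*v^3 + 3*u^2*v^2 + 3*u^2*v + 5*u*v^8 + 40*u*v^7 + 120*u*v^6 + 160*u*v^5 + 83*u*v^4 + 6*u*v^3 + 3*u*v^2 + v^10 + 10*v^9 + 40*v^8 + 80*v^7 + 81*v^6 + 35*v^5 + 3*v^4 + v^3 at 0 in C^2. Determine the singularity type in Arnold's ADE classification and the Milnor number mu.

Type E_{8}, Milnor number mu = 8.

The Hessian of f at 0 has rank 0. Corank 2; j^3 = (u + v)^3 is a perfect cube, so E-series; the 5-jet and mu = 8 give E_8.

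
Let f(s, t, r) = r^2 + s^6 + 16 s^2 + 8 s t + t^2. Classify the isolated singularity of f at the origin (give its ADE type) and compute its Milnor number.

Type A_5, Milnor number mu = 5.

The Hessian of f at 0 has rank 2. Corank 1: A-series; mu = 5 gives A_5.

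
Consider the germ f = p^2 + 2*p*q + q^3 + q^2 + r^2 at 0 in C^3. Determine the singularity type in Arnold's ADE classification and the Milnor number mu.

Type A_{2}, Milnor number mu = 2.

The Hessian of f at 0 is [[2, 2, 0], [2, 2, 0], [0, 0, 2]] with rank 2, so corank 1. A Groebner basis of the Jacobian ideal J(f) in C{p,q,r} is {q^2, p + q, r}; counting standard monomials gives mu = 2. Corank 1: A-series; mu = 2 gives A_2.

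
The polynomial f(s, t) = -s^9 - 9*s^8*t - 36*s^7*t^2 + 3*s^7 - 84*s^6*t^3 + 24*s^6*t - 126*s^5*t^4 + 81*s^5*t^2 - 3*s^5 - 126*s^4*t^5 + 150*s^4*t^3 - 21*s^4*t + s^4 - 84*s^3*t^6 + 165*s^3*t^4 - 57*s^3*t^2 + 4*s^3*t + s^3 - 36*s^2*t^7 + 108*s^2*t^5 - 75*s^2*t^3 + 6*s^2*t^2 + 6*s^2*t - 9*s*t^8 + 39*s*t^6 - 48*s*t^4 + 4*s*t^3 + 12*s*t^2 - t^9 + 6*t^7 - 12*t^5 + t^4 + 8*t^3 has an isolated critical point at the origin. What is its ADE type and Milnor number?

The Hessian of f at 0 has rank 0. Corank 2; j^3 = (s + 2*t)^3 is a perfect cube, so E-series; the 4-jet and mu = 6 give E_6.

Type E_6, Milnor number mu = 6.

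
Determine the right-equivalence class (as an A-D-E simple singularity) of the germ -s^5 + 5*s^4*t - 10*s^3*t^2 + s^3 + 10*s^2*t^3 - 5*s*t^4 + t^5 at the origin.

The Hessian of f at 0 has rank 0. Corank 2; j^3 = s^3 is a perfect cube, so E-series; the 5-jet and mu = 8 give E_8.

E8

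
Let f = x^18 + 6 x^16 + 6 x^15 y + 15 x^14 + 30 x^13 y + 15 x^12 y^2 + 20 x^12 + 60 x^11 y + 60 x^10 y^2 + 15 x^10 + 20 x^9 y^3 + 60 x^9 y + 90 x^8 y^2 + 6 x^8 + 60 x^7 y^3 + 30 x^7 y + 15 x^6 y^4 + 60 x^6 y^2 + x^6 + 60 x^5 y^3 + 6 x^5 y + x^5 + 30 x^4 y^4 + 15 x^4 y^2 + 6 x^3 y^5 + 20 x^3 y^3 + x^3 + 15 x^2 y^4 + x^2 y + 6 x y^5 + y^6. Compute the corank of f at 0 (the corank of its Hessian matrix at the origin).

2

Hessian at 0 has rank 0.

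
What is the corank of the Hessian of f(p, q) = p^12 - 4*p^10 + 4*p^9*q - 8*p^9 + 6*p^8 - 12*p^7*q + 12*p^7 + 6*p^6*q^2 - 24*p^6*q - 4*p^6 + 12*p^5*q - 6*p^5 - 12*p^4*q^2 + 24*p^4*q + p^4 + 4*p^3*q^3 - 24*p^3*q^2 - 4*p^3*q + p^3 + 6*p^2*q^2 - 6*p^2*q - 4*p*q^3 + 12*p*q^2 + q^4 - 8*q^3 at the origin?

2

Hessian at 0 has rank 0.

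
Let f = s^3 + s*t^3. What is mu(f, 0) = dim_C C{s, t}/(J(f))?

7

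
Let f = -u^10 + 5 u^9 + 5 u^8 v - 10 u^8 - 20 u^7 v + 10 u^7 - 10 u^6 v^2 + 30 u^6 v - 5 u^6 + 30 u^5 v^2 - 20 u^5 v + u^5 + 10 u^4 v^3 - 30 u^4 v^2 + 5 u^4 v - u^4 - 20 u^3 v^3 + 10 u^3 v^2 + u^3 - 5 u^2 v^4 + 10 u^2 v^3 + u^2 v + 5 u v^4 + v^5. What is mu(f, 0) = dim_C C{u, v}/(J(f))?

6

The Hessian of f at 0 is [[0, 0], [0, 0]] with rank 0, so corank 2. A Groebner basis of the Jacobian ideal J(f) in C{u,v} is {-u*v/5 + v^4, u*v^2, u^2 + u*v}; counting standard monomials gives mu = 6. Corank 2; j^3 = u^2*(u + v) has shape L^2 M (L != M), so D-series; mu = 6 gives D_6.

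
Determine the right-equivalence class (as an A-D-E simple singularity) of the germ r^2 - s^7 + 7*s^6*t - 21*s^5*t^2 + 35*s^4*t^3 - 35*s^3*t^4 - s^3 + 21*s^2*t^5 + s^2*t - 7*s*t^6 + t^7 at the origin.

D_8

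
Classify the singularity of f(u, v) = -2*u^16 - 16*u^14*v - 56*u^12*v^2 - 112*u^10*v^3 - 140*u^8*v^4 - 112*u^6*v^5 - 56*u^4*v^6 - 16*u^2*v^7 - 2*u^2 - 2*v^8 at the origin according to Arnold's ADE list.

The Hessian of f at 0 is [[-4, 0], [0, 0]] with rank 1, so corank 1. A Groebner basis of the Jacobian ideal J(f) in C{u,v} is {v^7, u}; counting standard monomials gives mu = 7. Corank 1: A-series; mu = 7 gives A_7.

A_7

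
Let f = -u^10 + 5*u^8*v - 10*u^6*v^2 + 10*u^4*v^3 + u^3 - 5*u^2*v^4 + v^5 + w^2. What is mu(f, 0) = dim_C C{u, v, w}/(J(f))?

8

The Hessian of f at 0 is [[0, 0, 0], [0, 0, 0], [0, 0, 2]] with rank 1, so corank 2. A Groebner basis of the Jacobian ideal J(f) in C{u,v,w} is {v^4, u^2, w}; counting standard monomials gives mu = 8. Corank 2; j^3 = u^3 is a perfect cube, so E-series; the 5-jet and mu = 8 give E_8.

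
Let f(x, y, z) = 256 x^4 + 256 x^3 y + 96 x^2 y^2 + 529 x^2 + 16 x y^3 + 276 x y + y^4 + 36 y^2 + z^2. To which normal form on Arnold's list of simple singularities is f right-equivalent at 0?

The Hessian of f at 0 has rank 2. Corank 1: A-series; mu = 3 gives A_3.

A_{3}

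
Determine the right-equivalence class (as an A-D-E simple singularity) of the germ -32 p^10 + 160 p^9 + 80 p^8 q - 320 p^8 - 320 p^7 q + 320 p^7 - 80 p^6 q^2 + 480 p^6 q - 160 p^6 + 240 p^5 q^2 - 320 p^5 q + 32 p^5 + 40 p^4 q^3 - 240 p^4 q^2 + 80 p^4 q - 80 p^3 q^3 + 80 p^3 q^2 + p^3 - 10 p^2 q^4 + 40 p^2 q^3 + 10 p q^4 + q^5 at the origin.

E_8

The Hessian of f at 0 has rank 0. Corank 2; j^3 = p^3 is a perfect cube, so E-series; the 5-jet and mu = 8 give E_8.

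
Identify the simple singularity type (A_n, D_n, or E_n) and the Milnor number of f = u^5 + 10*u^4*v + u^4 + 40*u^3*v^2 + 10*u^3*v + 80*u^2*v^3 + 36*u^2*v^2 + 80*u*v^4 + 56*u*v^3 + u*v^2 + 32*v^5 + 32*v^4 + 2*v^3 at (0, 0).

The Hessian of f at 0 is [[0, 0], [0, 0]] with rank 0, so corank 2. A Groebner basis of the Jacobian ideal J(f) in C{u,v} is {u^3 + v^2/4, v^3, u*v + 7*v^2/4}; counting standard monomials gives mu = 5. Corank 2; j^3 = v^2*(u + 2*v) has shape L^2 M (L != M), so D-series; mu = 5 gives D_5.

Type D5, Milnor number mu = 5.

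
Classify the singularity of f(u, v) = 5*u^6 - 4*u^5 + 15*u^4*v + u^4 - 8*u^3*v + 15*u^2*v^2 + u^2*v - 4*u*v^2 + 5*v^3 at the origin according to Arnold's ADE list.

The Hessian of f at 0 is [[0, 0], [0, 0]] with rank 0, so corank 2. A Groebner basis of the Jacobian ideal J(f) in C{u,v} is {v^3, u^2 - v^2, u*v - 2*v^2}; counting standard monomials gives mu = 4. Corank 2; j^3 = v*(u^2 - 4*u*v + 5*v^2) splits into three distinct lines over C (the quadratic factor has nonzero discriminant), so D_4.

D_{4}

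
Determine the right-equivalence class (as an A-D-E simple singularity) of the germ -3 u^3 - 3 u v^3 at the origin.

E_7

The Hessian of f at 0 has rank 0. Corank 2; j^3 = -3*u^3 is a perfect cube, so E-series; the 4-jet and mu = 7 give E_7.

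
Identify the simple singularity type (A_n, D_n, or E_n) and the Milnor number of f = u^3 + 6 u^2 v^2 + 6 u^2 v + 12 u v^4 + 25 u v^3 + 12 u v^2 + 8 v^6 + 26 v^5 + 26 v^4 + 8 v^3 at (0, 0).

Type E_{7}, Milnor number mu = 7.

The Hessian of f at 0 is [[0, 0], [0, 0]] with rank 0, so corank 2. A Groebner basis of the Jacobian ideal J(f) in C{u,v} is {-u^2/4 - u*v + v^4 - v^3/12 - v^2, u^3 + 11*u^2/2 + 22*u*v + 59*v^3/6 + 22*v^2, u^2*v - 23*u^2/12 - 23*u*v/3 - 167*v^3/36 - 23*v^2/3, u^2/2 + u*v^2 + 2*u*v + 13*v^3/6 + 2*v^2}; counting standard monomials gives mu = 7. Corank 2; j^3 = (u + 2*v)^3 is a perfect cube, so E-series; the 4-jet and mu = 7 give E_7.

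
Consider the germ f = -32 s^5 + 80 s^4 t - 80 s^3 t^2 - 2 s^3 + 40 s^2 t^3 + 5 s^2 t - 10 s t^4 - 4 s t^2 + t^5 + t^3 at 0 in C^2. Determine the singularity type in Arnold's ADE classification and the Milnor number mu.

Type D_6, Milnor number mu = 6.

The Hessian of f at 0 has rank 0. Corank 2; j^3 = -(s - t)^2*(2*s - t) has shape L^2 M (L != M), so D-series; mu = 6 gives D_6.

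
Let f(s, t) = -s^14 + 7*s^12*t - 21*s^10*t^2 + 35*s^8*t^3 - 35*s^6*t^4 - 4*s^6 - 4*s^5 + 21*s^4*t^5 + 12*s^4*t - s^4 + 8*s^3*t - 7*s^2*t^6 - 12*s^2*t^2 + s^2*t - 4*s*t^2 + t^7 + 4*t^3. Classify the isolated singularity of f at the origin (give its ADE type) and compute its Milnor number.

Type D8, Milnor number mu = 8.

The Hessian of f at 0 has rank 0. Corank 2; j^3 = t*(s - 2*t)^2 has shape L^2 M (L != M), so D-series; mu = 8 gives D_8.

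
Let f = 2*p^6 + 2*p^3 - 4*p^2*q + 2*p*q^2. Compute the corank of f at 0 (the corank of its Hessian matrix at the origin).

The Hessian at 0 is [[0, 0], [0, 0]] of rank 0; hence corank 2.

2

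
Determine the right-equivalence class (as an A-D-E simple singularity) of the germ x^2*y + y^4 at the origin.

D_5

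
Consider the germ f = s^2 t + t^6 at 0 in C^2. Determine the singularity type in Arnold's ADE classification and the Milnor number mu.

The Hessian of f at 0 has rank 0. Corank 2; j^3 = s^2*t has shape L^2 M (L != M), so D-series; mu = 7 gives D_7.

Type D_7, Milnor number mu = 7.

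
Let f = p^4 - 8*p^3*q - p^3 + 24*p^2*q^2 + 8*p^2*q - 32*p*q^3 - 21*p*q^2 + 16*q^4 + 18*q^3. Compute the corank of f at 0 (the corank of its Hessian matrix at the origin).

2

Hessian at 0 has rank 0.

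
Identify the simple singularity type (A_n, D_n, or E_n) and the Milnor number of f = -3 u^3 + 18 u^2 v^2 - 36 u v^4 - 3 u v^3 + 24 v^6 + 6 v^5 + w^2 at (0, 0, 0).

The Hessian of f at 0 has rank 1. Corank 2; j^3 = -3*u^3 is a perfect cube, so E-series; the 4-jet and mu = 7 give E_7.

Type E7, Milnor number mu = 7.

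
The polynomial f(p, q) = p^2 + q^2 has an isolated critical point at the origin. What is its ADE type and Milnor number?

Type A_{1}, Milnor number mu = 1.

The Hessian of f at 0 has rank 2. Corank 0: nondegenerate Morse point, so A_1.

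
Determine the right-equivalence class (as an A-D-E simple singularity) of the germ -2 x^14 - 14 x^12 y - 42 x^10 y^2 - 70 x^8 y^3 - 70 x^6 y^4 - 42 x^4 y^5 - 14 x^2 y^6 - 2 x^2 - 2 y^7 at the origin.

A6

The Hessian of f at 0 is [[-4, 0], [0, 0]] with rank 1, so corank 1. A Groebner basis of the Jacobian ideal J(f) in C{x,y} is {y^6, x}; counting standard monomials gives mu = 6. Corank 1: A-series; mu = 6 gives A_6.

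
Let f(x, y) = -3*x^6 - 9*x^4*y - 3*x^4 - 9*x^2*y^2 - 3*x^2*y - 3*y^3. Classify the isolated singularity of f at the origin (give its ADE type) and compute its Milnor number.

Type D_{4}, Milnor number mu = 4.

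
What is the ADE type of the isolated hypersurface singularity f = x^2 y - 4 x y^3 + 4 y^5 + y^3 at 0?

D_{4}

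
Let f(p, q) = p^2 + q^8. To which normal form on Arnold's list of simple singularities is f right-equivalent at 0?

The Hessian of f at 0 has rank 1. Corank 1: A-series; mu = 7 gives A_7.

A7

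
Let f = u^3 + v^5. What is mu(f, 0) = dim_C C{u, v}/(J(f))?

8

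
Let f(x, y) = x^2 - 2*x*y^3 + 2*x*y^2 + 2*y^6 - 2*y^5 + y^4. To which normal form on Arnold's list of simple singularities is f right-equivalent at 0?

A5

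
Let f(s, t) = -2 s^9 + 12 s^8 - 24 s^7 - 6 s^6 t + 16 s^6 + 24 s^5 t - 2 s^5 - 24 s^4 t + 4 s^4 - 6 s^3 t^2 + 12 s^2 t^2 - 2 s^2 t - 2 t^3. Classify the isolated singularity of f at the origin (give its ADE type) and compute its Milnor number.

Type D_4, Milnor number mu = 4.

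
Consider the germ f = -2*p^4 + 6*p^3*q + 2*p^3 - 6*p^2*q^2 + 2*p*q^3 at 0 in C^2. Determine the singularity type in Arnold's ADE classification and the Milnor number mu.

Type E7, Milnor number mu = 7.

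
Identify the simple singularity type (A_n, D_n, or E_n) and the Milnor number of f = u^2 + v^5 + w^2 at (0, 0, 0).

Type A_4, Milnor number mu = 4.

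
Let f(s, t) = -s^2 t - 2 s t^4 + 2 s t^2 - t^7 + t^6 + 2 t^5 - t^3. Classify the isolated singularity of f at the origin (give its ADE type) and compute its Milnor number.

Type D_7, Milnor number mu = 7.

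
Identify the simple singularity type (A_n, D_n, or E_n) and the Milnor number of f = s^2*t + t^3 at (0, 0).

Type D_4, Milnor number mu = 4.

The Hessian of f at 0 is [[0, 0], [0, 0]] with rank 0, so corank 2. A Groebner basis of the Jacobian ideal J(f) in C{s,t} is {t^3, s^2 + 3*t^2, s*t}; counting standard monomials gives mu = 4. Corank 2; j^3 = t*(s^2 + t^2) splits into three distinct lines over C (the quadratic factor has nonzero discriminant), so D_4.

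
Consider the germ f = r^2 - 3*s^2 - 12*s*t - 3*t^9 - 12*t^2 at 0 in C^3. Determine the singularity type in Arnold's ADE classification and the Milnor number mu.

The Hessian of f at 0 is [[-6, -12, 0], [-12, -24, 0], [0, 0, 2]] with rank 2, so corank 1. A Groebner basis of the Jacobian ideal J(f) in C{s,t,r} is {t^8, s + 2*t, r}; counting standard monomials gives mu = 8. Corank 1: A-series; mu = 8 gives A_8.

Type A_8, Milnor number mu = 8.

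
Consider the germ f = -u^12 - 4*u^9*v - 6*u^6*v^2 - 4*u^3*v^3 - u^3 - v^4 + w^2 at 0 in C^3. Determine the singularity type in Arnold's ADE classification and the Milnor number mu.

Type E_{6}, Milnor number mu = 6.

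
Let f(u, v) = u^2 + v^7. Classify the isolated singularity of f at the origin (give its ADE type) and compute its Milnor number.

The Hessian of f at 0 is [[2, 0], [0, 0]] with rank 1, so corank 1. A Groebner basis of the Jacobian ideal J(f) in C{u,v} is {v^6, u}; counting standard monomials gives mu = 6. Corank 1: A-series; mu = 6 gives A_6.

Type A_{6}, Milnor number mu = 6.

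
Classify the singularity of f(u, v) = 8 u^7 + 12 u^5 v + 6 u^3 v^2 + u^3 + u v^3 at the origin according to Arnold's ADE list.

The Hessian of f at 0 has rank 0. Corank 2; j^3 = u^3 is a perfect cube, so E-series; the 4-jet and mu = 7 give E_7.

E_{7}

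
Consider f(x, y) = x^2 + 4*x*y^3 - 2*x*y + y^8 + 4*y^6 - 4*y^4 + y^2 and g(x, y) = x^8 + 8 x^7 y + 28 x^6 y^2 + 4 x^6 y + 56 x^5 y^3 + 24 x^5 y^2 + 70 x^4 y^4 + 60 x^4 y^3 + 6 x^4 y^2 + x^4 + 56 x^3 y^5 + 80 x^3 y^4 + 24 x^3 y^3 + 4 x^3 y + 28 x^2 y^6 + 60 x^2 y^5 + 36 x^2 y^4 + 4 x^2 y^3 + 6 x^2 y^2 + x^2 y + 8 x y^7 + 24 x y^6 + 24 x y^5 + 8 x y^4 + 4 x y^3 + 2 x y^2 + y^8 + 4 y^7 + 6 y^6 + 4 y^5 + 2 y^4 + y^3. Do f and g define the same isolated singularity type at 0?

The Hessian of f at 0 has rank 1. Corank 1: A-series; mu = 7 gives A_7. The Hessian of g at 0 has rank 0. Corank 2; j^3 = y*(x + y)^2 has shape L^2 M (L != M), so D-series; mu = 5 gives D_5. f is A_7 but g is D_5, hence not right-equivalent.

No.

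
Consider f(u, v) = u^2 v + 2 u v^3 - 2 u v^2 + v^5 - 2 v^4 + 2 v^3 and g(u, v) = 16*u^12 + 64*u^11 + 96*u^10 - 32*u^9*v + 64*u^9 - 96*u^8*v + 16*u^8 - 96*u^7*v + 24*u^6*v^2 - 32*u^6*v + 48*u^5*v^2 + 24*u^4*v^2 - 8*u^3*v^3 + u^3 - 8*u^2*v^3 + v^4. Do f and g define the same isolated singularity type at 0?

The Hessian of f at 0 has rank 0. Corank 2; j^3 = v*(u^2 - 2*u*v + 2*v^2) splits into three distinct lines over C (the quadratic factor has nonzero discriminant), so D_4. The Hessian of g at 0 has rank 0. Corank 2; j^3 = u^3 is a perfect cube, so E-series; the 4-jet and mu = 6 give E_6. f is D_4 but g is E_6, hence not right-equivalent.

No.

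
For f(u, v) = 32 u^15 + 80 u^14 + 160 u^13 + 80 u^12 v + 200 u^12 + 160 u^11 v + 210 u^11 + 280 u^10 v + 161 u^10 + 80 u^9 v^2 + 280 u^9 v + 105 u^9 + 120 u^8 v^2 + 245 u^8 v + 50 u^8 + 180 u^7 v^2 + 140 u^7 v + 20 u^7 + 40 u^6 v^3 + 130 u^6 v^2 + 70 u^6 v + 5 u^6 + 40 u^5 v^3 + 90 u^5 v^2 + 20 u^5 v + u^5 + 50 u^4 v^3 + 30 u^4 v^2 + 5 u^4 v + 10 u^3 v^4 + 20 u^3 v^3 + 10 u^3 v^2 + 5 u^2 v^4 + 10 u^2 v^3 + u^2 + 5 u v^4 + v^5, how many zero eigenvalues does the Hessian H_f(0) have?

1

The Hessian at 0 is [[2, 0], [0, 0]] of rank 1; hence corank 1.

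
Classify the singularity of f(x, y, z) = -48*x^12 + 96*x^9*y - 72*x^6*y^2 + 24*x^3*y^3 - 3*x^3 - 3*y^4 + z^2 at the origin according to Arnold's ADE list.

E_{6}

The Hessian of f at 0 is [[0, 0, 0], [0, 0, 0], [0, 0, 2]] with rank 1, so corank 2. A Groebner basis of the Jacobian ideal J(f) in C{x,y,z} is {y^3, x^2, z}; counting standard monomials gives mu = 6. Corank 2; j^3 = -3*x^3 is a perfect cube, so E-series; the 4-jet and mu = 6 give E_6.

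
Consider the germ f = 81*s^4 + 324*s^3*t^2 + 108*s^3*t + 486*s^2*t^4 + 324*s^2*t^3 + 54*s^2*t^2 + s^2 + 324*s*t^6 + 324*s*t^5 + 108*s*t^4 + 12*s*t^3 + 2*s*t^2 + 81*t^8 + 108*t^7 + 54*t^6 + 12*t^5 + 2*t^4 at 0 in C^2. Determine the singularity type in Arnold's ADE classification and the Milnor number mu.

The Hessian of f at 0 has rank 1. Corank 1: A-series; mu = 3 gives A_3.

Type A_{3}, Milnor number mu = 3.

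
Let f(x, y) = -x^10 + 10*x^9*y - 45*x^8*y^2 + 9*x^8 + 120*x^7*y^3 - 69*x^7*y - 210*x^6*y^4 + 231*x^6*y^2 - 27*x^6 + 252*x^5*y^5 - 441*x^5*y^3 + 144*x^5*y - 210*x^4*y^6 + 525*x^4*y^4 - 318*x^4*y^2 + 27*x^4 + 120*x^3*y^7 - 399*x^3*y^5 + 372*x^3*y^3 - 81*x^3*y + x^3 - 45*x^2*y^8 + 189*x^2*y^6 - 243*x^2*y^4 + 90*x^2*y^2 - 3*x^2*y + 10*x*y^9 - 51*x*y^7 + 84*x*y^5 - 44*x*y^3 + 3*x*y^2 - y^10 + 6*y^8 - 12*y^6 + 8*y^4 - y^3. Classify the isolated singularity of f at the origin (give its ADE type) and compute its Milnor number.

Type E_7, Milnor number mu = 7.

The Hessian of f at 0 is [[0, 0], [0, 0]] with rank 0, so corank 2. A Groebner basis of the Jacobian ideal J(f) in C{x,y} is {x^2/3 - 2*x*y/3 + y^4 + y^3/9 + y^2/3, x^3 + 5*x^2/3 - 10*x*y/3 - 4*y^3/9 + 5*y^2/3, x^2*y + 11*x^2/9 - 22*x*y/9 - 16*y^3/27 + 11*y^2/9, 2*x^2/3 + x*y^2 - 4*x*y/3 - 7*y^3/9 + 2*y^2/3}; counting standard monomials gives mu = 7. Corank 2; j^3 = (x - y)^3 is a perfect cube, so E-series; the 4-jet and mu = 7 give E_7.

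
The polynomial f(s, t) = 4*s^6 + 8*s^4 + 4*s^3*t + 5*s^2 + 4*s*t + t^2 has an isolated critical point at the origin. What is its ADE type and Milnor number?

Type A_1, Milnor number mu = 1.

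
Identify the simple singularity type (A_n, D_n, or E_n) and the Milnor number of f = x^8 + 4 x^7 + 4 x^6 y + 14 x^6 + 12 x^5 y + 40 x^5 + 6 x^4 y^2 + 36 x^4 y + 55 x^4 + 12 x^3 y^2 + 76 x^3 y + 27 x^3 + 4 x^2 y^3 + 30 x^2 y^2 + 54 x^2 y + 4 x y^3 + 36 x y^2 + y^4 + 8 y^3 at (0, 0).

Type E6, Milnor number mu = 6.

The Hessian of f at 0 has rank 0. Corank 2; j^3 = (3*x + 2*y)^3 is a perfect cube, so E-series; the 4-jet and mu = 6 give E_6.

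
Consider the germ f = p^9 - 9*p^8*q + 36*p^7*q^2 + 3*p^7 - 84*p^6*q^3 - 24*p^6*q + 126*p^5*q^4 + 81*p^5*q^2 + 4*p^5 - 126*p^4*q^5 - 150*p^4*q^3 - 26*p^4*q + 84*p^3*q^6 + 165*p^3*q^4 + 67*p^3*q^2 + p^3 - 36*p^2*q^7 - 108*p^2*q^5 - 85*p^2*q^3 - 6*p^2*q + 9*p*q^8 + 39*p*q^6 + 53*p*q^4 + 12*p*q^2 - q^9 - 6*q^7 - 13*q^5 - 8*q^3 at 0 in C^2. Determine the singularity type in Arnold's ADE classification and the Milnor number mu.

The Hessian of f at 0 is [[0, 0], [0, 0]] with rank 0, so corank 2. A Groebner basis of the Jacobian ideal J(f) in C{p,q} is {-7*p^2/2 + p*q^3 + 14*p*q - 14*q^2, -2*p^2 + 8*p*q + q^4 - 8*q^2, p^3 - 12*p*q^2 + 16*q^3, p^2*q - 4*p*q^2 + 4*q^3}; counting standard monomials gives mu = 8. Corank 2; j^3 = (p - 2*q)^3 is a perfect cube, so E-series; the 5-jet and mu = 8 give E_8.

Type E8, Milnor number mu = 8.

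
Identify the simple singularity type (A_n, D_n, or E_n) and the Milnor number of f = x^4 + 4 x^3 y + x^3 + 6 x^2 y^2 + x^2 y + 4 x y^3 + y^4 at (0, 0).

The Hessian of f at 0 is [[0, 0], [0, 0]] with rank 0, so corank 2. A Groebner basis of the Jacobian ideal J(f) in C{x,y} is {x*y^2, -x*y/4 + y^3, x^2 + x*y}; counting standard monomials gives mu = 5. Corank 2; j^3 = x^2*(x + y) has shape L^2 M (L != M), so D-series; mu = 5 gives D_5.

Type D_{5}, Milnor number mu = 5.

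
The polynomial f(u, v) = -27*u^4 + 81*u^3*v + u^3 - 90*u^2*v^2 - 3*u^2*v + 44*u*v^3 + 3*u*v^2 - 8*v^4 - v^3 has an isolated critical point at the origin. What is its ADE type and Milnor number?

The Hessian of f at 0 has rank 0. Corank 2; j^3 = (u - v)^3 is a perfect cube, so E-series; the 4-jet and mu = 7 give E_7.

Type E7, Milnor number mu = 7.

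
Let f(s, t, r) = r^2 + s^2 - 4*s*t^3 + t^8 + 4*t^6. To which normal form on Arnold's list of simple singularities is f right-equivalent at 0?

A_7

The Hessian of f at 0 is [[2, 0, 0], [0, 0, 0], [0, 0, 2]] with rank 2, so corank 1. A Groebner basis of the Jacobian ideal J(f) in C{s,t,r} is {s^3, s^2*t, -s/2 + t^3, r}; counting standard monomials gives mu = 7. Corank 1: A-series; mu = 7 gives A_7.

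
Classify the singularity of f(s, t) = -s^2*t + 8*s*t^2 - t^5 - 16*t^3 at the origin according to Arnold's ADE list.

D_{6}

The Hessian of f at 0 has rank 0. Corank 2; j^3 = -t*(s - 4*t)^2 has shape L^2 M (L != M), so D-series; mu = 6 gives D_6.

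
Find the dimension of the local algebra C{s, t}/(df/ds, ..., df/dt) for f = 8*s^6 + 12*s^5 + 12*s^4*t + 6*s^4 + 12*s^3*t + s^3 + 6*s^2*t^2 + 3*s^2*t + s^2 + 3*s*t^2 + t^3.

The Hessian of f at 0 has rank 1. Corank 1: A-series; mu = 2 gives A_2.

2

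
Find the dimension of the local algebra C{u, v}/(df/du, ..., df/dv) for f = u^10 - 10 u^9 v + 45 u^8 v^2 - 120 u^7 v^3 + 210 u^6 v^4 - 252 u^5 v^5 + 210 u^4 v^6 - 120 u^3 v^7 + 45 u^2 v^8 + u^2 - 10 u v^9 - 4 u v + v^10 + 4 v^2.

The Hessian of f at 0 has rank 1. Corank 1: A-series; mu = 9 gives A_9.

9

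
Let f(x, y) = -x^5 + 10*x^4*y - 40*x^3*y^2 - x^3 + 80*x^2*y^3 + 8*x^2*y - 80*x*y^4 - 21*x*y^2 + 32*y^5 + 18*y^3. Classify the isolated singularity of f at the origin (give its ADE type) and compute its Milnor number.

Type D_6, Milnor number mu = 6.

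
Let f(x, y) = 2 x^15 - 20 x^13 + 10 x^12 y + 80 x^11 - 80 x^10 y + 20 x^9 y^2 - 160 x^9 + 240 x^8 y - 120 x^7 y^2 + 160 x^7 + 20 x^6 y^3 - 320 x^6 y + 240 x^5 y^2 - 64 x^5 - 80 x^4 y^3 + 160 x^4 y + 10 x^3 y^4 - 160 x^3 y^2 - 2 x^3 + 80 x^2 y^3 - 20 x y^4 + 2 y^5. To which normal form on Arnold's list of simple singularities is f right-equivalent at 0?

E_{8}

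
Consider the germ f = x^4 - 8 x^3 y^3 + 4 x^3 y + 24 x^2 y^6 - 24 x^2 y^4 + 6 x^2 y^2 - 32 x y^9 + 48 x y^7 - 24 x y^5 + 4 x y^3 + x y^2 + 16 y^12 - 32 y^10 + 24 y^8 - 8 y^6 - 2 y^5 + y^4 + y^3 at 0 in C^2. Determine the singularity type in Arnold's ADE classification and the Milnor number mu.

Type D_5, Milnor number mu = 5.

The Hessian of f at 0 has rank 0. Corank 2; j^3 = y^2*(x + y) has shape L^2 M (L != M), so D-series; mu = 5 gives D_5.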